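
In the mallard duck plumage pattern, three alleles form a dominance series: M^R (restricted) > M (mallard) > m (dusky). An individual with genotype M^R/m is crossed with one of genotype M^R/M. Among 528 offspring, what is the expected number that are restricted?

Cross: M^R/m × M^R/M
Allele dominance: M^R > M > m
Offspring genotypes: 1 M^R/M^R, 1 M^R/M, 1 M^R/m, 1 M/m
Phenotype counts: 3 restricted, 1 mallard
restricted: 3 out of 4 → fraction 3/4
Expected count = 3/4 × 528 = 396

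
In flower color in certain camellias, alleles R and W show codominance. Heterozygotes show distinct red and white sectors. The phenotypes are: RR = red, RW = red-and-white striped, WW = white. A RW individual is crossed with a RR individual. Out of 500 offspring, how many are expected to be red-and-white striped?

Punnett square for RW × RR:
Offspring genotypes: 2 RR, 2 RW
Phenotype counts: 2 red, 2 red-and-white striped
red-and-white striped: 2 out of 4 → fraction 1/2
Expected count = 1/2 × 500 = 250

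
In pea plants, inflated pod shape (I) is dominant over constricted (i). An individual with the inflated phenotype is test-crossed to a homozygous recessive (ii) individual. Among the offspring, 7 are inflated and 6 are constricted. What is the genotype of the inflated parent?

Test cross: ? × ii
Offspring: 7 inflated, 6 constricted — approximately 1:1.
A 1:1 ratio in a test cross indicates the unknown parent is heterozygous (Ii).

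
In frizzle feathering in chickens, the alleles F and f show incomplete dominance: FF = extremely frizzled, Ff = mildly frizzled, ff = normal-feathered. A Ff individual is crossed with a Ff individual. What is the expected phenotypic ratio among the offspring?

Punnett square for Ff × Ff:
Offspring genotypes: 1 FF, 2 Ff, 1 ff
Phenotype counts: 1 extremely frizzled, 2 mildly frizzled, 1 normal-feathered
Ratio: 1 extremely frizzled : 2 mildly frizzled : 1 normal-feathered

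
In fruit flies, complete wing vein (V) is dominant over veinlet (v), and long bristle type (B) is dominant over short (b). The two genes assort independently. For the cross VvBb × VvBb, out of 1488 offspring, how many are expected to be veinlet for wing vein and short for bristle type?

Dihybrid cross VvBb × VvBb — consider each gene separately:
wing vein: Vv × Vv → 1 VV, 2 Vv, 1 vv → 3 V_ : 1 vv (out of 4)
bristle type: Bb × Bb → 1 BB, 2 Bb, 1 bb → 3 B_ : 1 bb (out of 4)
Looking for: veinlet (vv) and short (bb)
P(veinlet) = 1/4, P(short) = 1/4
P(both) = 1/4 × 1/4 = 1/16
Expected count = 1/16 × 1488 = 93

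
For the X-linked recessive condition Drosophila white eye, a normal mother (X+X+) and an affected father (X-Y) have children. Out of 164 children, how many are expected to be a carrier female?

Cross: X+X+ × X-Y
Offspring: 2 X+X-, 2 X+Y
Probability of a carrier female: 2/4 = 1/2
Expected count = 1/2 × 164 = 82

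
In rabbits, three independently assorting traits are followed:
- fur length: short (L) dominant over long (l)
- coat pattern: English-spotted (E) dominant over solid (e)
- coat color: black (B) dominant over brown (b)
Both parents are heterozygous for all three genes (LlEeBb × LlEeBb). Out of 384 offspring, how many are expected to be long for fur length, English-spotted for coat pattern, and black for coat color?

Trihybrid cross: LlEeBb × LlEeBb
Each trait segregates independently with a 3:1 phenotypic ratio, so each gene contributes 3/4 (dominant) or 1/4 (recessive).
Target: long (fur length), English-spotted (coat pattern), black (coat color)
Probability = product of independent per-trait probabilities
= 1/4 × 3/4 × 3/4 = 9/64
Expected count = 9/64 × 384 = 54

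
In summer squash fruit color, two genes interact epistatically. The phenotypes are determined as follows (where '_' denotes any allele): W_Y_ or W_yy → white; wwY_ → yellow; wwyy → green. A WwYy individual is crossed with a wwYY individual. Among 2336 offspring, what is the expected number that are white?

Cross: WwYy × wwYY — consider each gene separately:
W gene: Ww × ww → 2 Ww, 2 ww → 2 W_ : 2 ww (out of 4)
Y gene: Yy × YY → 2 YY, 2 Yy → 4 Y_ (out of 4)
Genotype classes (out of 4 × 4 = 16): W_Y_ = 2×4 = 8; wwY_ = 2×4 = 8
Apply the phenotype rules: W_Y_ (8) → white; wwY_ (8) → yellow
Phenotype counts (out of 16): 8 white, 8 yellow
white: 8 out of 16 → fraction 1/2
Expected count = 1/2 × 2336 = 1168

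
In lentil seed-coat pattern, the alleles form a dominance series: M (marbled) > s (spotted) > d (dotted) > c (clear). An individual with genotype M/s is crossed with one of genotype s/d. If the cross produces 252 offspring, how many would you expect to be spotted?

Cross: M/s × s/d
Allele dominance: M > s > d > c
Offspring genotypes: 1 M/s, 1 M/d, 1 s/s, 1 s/d
Phenotype counts: 2 marbled, 2 spotted
spotted: 2 out of 4 → fraction 1/2
Expected count = 1/2 × 252 = 126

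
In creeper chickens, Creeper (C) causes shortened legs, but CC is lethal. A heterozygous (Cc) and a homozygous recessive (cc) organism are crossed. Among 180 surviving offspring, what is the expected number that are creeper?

Cross: Cc × cc
Punnett square offspring (before lethality): 2 Cc, 2 cc
No CC offspring are produced in this cross.
creeper: 2 out of 4 → fraction 1/2
Expected count = 1/2 × 180 = 90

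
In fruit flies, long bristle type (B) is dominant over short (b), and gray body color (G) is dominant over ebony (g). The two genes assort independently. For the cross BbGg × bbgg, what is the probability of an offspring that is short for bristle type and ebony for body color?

Dihybrid cross BbGg × bbgg — consider each gene separately:
bristle type: Bb × bb → 2 Bb, 2 bb → 2 B_ : 2 bb (out of 4)
body color: Gg × gg → 2 Gg, 2 gg → 2 G_ : 2 gg (out of 4)
Looking for: short (bb) and ebony (gg)
P(short) = 2/4, P(ebony) = 2/4
P(both) = 2/4 × 2/4 = 4/16 = 1/4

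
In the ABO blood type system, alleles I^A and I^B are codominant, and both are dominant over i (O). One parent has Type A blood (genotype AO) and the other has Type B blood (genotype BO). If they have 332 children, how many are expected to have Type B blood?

Cross: AO × BO
Possible offspring genotypes: 1 AB, 1 AO, 1 BO, 1 OO
Blood type counts: 1 Type AB, 1 Type A, 1 Type B, 1 Type O
Probability of Type B: 1/4
Expected count = 1/4 × 332 = 83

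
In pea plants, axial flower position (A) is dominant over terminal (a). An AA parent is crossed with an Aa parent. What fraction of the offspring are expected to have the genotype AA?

Punnett square for AA × Aa:
Offspring genotypes: 2 AA, 2 Aa
Total offspring: 4
Count with target: 2
Probability: 2/4 = 1/2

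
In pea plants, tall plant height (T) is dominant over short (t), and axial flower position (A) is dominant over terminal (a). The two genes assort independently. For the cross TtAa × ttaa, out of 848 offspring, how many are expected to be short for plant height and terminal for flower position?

Dihybrid cross TtAa × ttaa — consider each gene separately:
plant height: Tt × tt → 2 Tt, 2 tt → 2 T_ : 2 tt (out of 4)
flower position: Aa × aa → 2 Aa, 2 aa → 2 A_ : 2 aa (out of 4)
Looking for: short (tt) and terminal (aa)
P(short) = 2/4, P(terminal) = 2/4
P(both) = 2/4 × 2/4 = 4/16 = 1/4
Expected count = 1/4 × 848 = 212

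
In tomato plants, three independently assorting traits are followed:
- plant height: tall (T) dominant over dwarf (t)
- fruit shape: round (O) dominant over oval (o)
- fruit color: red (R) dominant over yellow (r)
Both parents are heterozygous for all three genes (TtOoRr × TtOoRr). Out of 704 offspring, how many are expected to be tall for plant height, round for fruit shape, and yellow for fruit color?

Trihybrid cross: TtOoRr × TtOoRr
Each trait segregates independently with a 3:1 phenotypic ratio, so each gene contributes 3/4 (dominant) or 1/4 (recessive).
Target: tall (plant height), round (fruit shape), yellow (fruit color)
Probability = product of independent per-trait probabilities
= 3/4 × 3/4 × 1/4 = 9/64
Expected count = 9/64 × 704 = 99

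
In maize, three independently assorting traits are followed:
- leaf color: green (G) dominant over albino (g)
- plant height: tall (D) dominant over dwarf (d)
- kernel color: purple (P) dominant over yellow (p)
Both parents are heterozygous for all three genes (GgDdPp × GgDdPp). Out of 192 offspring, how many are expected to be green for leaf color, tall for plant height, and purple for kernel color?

Trihybrid cross: GgDdPp × GgDdPp
Each trait segregates independently with a 3:1 phenotypic ratio, so each gene contributes 3/4 (dominant) or 1/4 (recessive).
Target: green (leaf color), tall (plant height), purple (kernel color)
Probability = product of independent per-trait probabilities
= 3/4 × 3/4 × 3/4 = 27/64
Expected count = 27/64 × 192 = 81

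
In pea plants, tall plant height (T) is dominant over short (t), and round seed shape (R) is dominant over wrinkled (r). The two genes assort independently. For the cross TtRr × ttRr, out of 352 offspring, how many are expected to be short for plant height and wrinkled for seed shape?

Dihybrid cross TtRr × ttRr — consider each gene separately:
plant height: Tt × tt → 2 Tt, 2 tt → 2 T_ : 2 tt (out of 4)
seed shape: Rr × Rr → 1 RR, 2 Rr, 1 rr → 3 R_ : 1 rr (out of 4)
Looking for: short (tt) and wrinkled (rr)
P(short) = 2/4, P(wrinkled) = 1/4
P(both) = 2/4 × 1/4 = 2/16 = 1/8
Expected count = 1/8 × 352 = 44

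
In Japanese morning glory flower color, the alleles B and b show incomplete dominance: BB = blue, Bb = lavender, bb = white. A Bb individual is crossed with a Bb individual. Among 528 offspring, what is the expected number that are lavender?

Punnett square for Bb × Bb:
Offspring genotypes: 1 BB, 2 Bb, 1 bb
Phenotype counts: 1 blue, 2 lavender, 1 white
lavender: 2 out of 4 → fraction 1/2
Expected count = 1/2 × 528 = 264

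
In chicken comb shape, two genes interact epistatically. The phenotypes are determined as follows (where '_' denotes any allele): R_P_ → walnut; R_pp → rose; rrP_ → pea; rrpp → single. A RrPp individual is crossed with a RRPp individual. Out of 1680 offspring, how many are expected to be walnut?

Cross: RrPp × RRPp — consider each gene separately:
R gene: Rr × RR → 2 RR, 2 Rr → 4 R_ (out of 4)
P gene: Pp × Pp → 1 PP, 2 Pp, 1 pp → 3 P_ : 1 pp (out of 4)
Genotype classes (out of 4 × 4 = 16): R_P_ = 4×3 = 12; R_pp = 4×1 = 4
Apply the phenotype rules: R_P_ (12) → walnut; R_pp (4) → rose
Phenotype counts (out of 16): 12 walnut, 4 rose
walnut: 12 out of 16 → fraction 3/4
Expected count = 3/4 × 1680 = 1260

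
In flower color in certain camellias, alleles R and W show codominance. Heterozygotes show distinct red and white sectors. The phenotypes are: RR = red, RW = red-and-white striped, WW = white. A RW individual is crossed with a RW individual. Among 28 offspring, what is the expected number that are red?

Punnett square for RW × RW:
Offspring genotypes: 1 RR, 2 RW, 1 WW
Phenotype counts: 1 red, 2 red-and-white striped, 1 white
red: 1 out of 4 → fraction 1/4
Expected count = 1/4 × 28 = 7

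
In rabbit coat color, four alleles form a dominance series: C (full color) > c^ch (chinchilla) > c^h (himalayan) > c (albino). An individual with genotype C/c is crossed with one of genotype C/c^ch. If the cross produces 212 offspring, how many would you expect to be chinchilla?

Cross: C/c × C/c^ch
Allele dominance: C > c^ch > c^h > c
Offspring genotypes: 1 C/C, 1 C/c^ch, 1 C/c, 1 c^ch/c
Phenotype counts: 3 full color, 1 chinchilla
chinchilla: 1 out of 4 → fraction 1/4
Expected count = 1/4 × 212 = 53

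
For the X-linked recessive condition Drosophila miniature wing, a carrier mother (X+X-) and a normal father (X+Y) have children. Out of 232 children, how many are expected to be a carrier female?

Cross: X+X- × X+Y
Offspring: 1 X+X+, 1 X+Y, 1 X+X-, 1 X-Y
Probability of a carrier female: 1/4
Expected count = 1/4 × 232 = 58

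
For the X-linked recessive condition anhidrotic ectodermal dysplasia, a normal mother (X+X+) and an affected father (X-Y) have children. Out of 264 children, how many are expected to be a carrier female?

Cross: X+X+ × X-Y
Offspring: 2 X+X-, 2 X+Y
Probability of a carrier female: 2/4 = 1/2
Expected count = 1/2 × 264 = 132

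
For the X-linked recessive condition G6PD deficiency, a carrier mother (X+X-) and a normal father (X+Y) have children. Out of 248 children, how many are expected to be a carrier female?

Cross: X+X- × X+Y
Offspring: 1 X+X+, 1 X+Y, 1 X+X-, 1 X-Y
Probability of a carrier female: 1/4
Expected count = 1/4 × 248 = 62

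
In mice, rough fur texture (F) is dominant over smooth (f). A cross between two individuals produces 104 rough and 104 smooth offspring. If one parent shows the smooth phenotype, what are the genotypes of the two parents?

Observed offspring: 104 rough, 104 smooth
The observed ratio simplifies to 1:1. One parent shows smooth, so its genotype must be ff. A 1:1 offspring split requires the other parent to be heterozygous (Ff).
Parent genotypes: ff × Ff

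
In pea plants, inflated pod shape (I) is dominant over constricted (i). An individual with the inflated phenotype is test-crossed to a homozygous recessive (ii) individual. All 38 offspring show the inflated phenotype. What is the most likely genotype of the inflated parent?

Test cross: ? × ii
All offspring are inflated.
If the unknown parent were heterozygous (Ii), about half of 38 offspring would be constricted; none are. The unknown parent is most likely homozygous dominant (II).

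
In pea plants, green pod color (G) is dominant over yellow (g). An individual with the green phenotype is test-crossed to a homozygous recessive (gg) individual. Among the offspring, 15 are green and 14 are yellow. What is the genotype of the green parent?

Test cross: ? × gg
Offspring: 15 green, 14 yellow — approximately 1:1.
A 1:1 ratio in a test cross indicates the unknown parent is heterozygous (Gg).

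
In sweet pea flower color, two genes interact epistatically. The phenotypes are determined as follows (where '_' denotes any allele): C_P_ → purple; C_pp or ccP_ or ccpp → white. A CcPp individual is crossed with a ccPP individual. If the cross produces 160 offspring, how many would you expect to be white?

Cross: CcPp × ccPP — consider each gene separately:
C gene: Cc × cc → 2 Cc, 2 cc → 2 C_ : 2 cc (out of 4)
P gene: Pp × PP → 2 PP, 2 Pp → 4 P_ (out of 4)
Genotype classes (out of 4 × 4 = 16): C_P_ = 2×4 = 8; ccP_ = 2×4 = 8
Apply the phenotype rules: C_P_ (8) → purple; ccP_ (8) → white
Phenotype counts (out of 16): 8 purple, 8 white
white: 8 out of 16 → fraction 1/2
Expected count = 1/2 × 160 = 80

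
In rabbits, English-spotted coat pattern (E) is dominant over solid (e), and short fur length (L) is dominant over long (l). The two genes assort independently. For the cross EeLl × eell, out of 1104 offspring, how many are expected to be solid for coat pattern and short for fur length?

Dihybrid cross EeLl × eell — consider each gene separately:
coat pattern: Ee × ee → 2 Ee, 2 ee → 2 E_ : 2 ee (out of 4)
fur length: Ll × ll → 2 Ll, 2 ll → 2 L_ : 2 ll (out of 4)
Looking for: solid (ee) and short (L_)
P(solid) = 2/4, P(short) = 2/4
P(both) = 2/4 × 2/4 = 4/16 = 1/4
Expected count = 1/4 × 1104 = 276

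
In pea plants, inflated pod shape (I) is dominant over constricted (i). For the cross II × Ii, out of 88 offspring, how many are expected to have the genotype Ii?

Punnett square for II × Ii:
Offspring genotypes: 2 II, 2 Ii
Total offspring: 4
Count with target: 2
Probability: 2/4 = 1/2
Expected count = 1/2 × 88 = 44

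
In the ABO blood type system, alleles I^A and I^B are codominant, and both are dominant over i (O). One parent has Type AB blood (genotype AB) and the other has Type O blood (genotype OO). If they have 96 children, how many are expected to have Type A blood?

Cross: AB × OO
Possible offspring genotypes: 2 AO, 2 BO
Blood type counts: 2 Type A, 2 Type B
Probability of Type A: 2/4 = 1/2
Expected count = 1/2 × 96 = 48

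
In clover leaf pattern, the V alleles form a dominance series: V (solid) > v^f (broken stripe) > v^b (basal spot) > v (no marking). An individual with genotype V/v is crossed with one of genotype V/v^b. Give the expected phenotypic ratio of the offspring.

Cross: V/v × V/v^b
Allele dominance: V > v^f > v^b > v
Offspring genotypes: 1 V/V, 1 V/v^b, 1 V/v, 1 v^b/v
Phenotype counts: 3 solid, 1 basal spot
Ratio: 3 solid : 1 basal spot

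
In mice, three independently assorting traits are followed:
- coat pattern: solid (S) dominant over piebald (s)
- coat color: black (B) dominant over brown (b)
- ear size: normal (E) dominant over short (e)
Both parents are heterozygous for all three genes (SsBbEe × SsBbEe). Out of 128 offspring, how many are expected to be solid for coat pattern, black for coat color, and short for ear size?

Trihybrid cross: SsBbEe × SsBbEe
Each trait segregates independently with a 3:1 phenotypic ratio, so each gene contributes 3/4 (dominant) or 1/4 (recessive).
Target: solid (coat pattern), black (coat color), short (ear size)
Probability = product of independent per-trait probabilities
= 3/4 × 3/4 × 1/4 = 9/64
Expected count = 9/64 × 128 = 18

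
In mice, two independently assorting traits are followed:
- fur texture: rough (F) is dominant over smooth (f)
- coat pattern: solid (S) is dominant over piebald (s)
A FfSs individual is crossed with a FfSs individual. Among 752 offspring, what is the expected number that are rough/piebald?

Dihybrid cross FfSs × FfSs — consider each gene separately:
fur texture: Ff × Ff → 1 FF, 2 Ff, 1 ff → 3 F_ : 1 ff (out of 4)
coat pattern: Ss × Ss → 1 SS, 2 Ss, 1 ss → 3 S_ : 1 ss (out of 4)
Combine (counts out of 4 × 4 = 16): rough/solid (F_S_) = 3×3 = 9; rough/piebald (F_ss) = 3×1 = 3; smooth/solid (ffS_) = 1×3 = 3; smooth/piebald (ffss) = 1×1 = 1
Phenotype counts (out of 16): 9 rough/solid, 3 rough/piebald, 3 smooth/solid, 1 smooth/piebald
rough/piebald: 3 out of 16 → fraction 3/16
Expected count = 3/16 × 752 = 141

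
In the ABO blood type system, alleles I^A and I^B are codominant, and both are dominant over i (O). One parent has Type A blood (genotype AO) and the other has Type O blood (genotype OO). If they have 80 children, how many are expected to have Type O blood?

Cross: AO × OO
Possible offspring genotypes: 2 AO, 2 OO
Blood type counts: 2 Type A, 2 Type O
Probability of Type O: 2/4 = 1/2
Expected count = 1/2 × 80 = 40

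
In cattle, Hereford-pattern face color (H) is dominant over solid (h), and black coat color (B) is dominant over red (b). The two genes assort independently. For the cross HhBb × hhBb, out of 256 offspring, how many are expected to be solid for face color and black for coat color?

Dihybrid cross HhBb × hhBb — consider each gene separately:
face color: Hh × hh → 2 Hh, 2 hh → 2 H_ : 2 hh (out of 4)
coat color: Bb × Bb → 1 BB, 2 Bb, 1 bb → 3 B_ : 1 bb (out of 4)
Looking for: solid (hh) and black (B_)
P(solid) = 2/4, P(black) = 3/4
P(both) = 2/4 × 3/4 = 6/16 = 3/8
Expected count = 3/8 × 256 = 96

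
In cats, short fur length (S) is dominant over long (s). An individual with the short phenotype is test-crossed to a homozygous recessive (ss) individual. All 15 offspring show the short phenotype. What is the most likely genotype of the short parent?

Test cross: ? × ss
All offspring are short.
If the unknown parent were heterozygous (Ss), about half of 15 offspring would be long; none are. The unknown parent is most likely homozygous dominant (SS).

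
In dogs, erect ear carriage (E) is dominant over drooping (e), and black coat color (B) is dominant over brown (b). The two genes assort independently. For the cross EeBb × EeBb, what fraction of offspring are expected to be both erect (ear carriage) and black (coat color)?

Dihybrid cross EeBb × EeBb — consider each gene separately:
ear carriage: Ee × Ee → 1 EE, 2 Ee, 1 ee → 3 E_ : 1 ee (out of 4)
coat color: Bb × Bb → 1 BB, 2 Bb, 1 bb → 3 B_ : 1 bb (out of 4)
Looking for: erect (E_) and black (B_)
P(erect) = 3/4, P(black) = 3/4
P(both) = 3/4 × 3/4 = 9/16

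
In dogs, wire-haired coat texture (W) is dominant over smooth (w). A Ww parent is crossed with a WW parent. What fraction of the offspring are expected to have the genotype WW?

Punnett square for Ww × WW:
Offspring genotypes: 2 WW, 2 Ww
Total offspring: 4
Count with target: 2
Probability: 2/4 = 1/2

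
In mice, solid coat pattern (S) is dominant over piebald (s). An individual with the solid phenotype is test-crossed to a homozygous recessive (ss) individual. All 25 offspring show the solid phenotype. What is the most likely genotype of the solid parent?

Test cross: ? × ss
All offspring are solid.
If the unknown parent were heterozygous (Ss), about half of 25 offspring would be piebald; none are. The unknown parent is most likely homozygous dominant (SS).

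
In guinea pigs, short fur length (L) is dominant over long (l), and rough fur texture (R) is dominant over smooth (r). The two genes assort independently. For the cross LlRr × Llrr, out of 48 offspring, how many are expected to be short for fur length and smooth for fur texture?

Dihybrid cross LlRr × Llrr — consider each gene separately:
fur length: Ll × Ll → 1 LL, 2 Ll, 1 ll → 3 L_ : 1 ll (out of 4)
fur texture: Rr × rr → 2 Rr, 2 rr → 2 R_ : 2 rr (out of 4)
Looking for: short (L_) and smooth (rr)
P(short) = 3/4, P(smooth) = 2/4
P(both) = 3/4 × 2/4 = 6/16 = 3/8
Expected count = 3/8 × 48 = 18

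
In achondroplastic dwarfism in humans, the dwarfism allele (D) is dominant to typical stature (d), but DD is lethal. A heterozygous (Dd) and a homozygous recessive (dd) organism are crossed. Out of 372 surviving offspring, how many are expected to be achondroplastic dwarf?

Cross: Dd × dd
Punnett square offspring (before lethality): 2 Dd, 2 dd
No DD offspring are produced in this cross.
achondroplastic dwarf: 2 out of 4 → fraction 1/2
Expected count = 1/2 × 372 = 186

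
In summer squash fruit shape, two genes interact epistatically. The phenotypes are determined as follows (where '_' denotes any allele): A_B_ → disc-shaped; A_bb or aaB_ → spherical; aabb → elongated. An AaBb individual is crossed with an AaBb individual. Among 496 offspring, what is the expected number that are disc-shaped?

Cross: AaBb × AaBb — consider each gene separately:
A gene: Aa × Aa → 1 AA, 2 Aa, 1 aa → 3 A_ : 1 aa (out of 4)
B gene: Bb × Bb → 1 BB, 2 Bb, 1 bb → 3 B_ : 1 bb (out of 4)
Genotype classes (out of 4 × 4 = 16): A_B_ = 3×3 = 9; A_bb = 3×1 = 3; aaB_ = 1×3 = 3; aabb = 1×1 = 1
Apply the phenotype rules: A_B_ (9) → disc-shaped; A_bb (3) + aaB_ (3) → spherical; aabb (1) → elongated
Phenotype counts (out of 16): 9 disc-shaped, 6 spherical, 1 elongated
disc-shaped: 9 out of 16 → fraction 9/16
Expected count = 9/16 × 496 = 279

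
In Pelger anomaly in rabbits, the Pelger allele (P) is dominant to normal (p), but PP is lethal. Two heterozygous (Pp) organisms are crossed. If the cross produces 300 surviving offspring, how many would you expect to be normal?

Cross: Pp × Pp
Punnett square offspring (before lethality): 1 PP, 2 Pp, 1 pp
The PP genotype is lethal (embryos die); surviving offspring: 2 Pp, 1 pp
normal: 1 out of 3 → fraction 1/3
Expected count = 1/3 × 300 = 100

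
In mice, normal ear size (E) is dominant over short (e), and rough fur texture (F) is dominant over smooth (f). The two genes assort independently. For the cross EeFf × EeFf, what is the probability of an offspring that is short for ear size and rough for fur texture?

Dihybrid cross EeFf × EeFf — consider each gene separately:
ear size: Ee × Ee → 1 EE, 2 Ee, 1 ee → 3 E_ : 1 ee (out of 4)
fur texture: Ff × Ff → 1 FF, 2 Ff, 1 ff → 3 F_ : 1 ff (out of 4)
Looking for: short (ee) and rough (F_)
P(short) = 1/4, P(rough) = 3/4
P(both) = 1/4 × 3/4 = 3/16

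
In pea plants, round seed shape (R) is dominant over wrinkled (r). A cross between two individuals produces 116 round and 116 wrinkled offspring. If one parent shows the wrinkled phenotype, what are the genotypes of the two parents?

Observed offspring: 116 round, 116 wrinkled
The observed ratio simplifies to 1:1. One parent shows wrinkled, so its genotype must be rr. A 1:1 offspring split requires the other parent to be heterozygous (Rr).
Parent genotypes: rr × Rr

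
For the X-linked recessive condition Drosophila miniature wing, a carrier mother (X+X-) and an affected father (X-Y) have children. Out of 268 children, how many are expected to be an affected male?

Cross: X+X- × X-Y
Offspring: 1 X+X-, 1 X+Y, 1 X-X-, 1 X-Y
Probability of an affected male: 1/4
Expected count = 1/4 × 268 = 67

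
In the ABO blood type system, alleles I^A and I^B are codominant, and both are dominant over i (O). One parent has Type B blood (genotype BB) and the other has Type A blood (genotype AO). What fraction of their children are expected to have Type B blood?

Cross: BB × AO
Possible offspring genotypes: 2 AB, 2 BO
Blood type counts: 2 Type AB, 2 Type B
Probability of Type B: 2/4 = 1/2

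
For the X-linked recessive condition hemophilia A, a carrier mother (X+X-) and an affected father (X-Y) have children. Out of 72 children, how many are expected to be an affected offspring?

Cross: X+X- × X-Y
Offspring: 1 X+X-, 1 X+Y, 1 X-X-, 1 X-Y
Probability of an affected offspring: 2/4 = 1/2
Expected count = 1/2 × 72 = 36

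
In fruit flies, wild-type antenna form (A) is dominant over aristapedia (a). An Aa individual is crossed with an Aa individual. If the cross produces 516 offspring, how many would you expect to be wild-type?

Punnett square for Aa × Aa:
Offspring genotypes: 1 AA, 2 Aa, 1 aa
wild-type: 3, aristapedia: 1
wild-type: 3 out of 4 → fraction 3/4
Expected count = 3/4 × 516 = 387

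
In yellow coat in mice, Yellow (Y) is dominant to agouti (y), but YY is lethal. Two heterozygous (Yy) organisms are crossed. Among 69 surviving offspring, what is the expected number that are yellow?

Cross: Yy × Yy
Punnett square offspring (before lethality): 1 YY, 2 Yy, 1 yy
The YY genotype is lethal (embryos die); surviving offspring: 2 Yy, 1 yy
yellow: 2 out of 3 → fraction 2/3
Expected count = 2/3 × 69 = 46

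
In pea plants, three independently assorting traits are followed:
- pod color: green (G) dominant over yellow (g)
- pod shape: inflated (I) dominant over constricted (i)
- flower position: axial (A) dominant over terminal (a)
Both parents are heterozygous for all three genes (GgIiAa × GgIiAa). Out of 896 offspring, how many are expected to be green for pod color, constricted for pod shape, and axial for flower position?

Trihybrid cross: GgIiAa × GgIiAa
Each trait segregates independently with a 3:1 phenotypic ratio, so each gene contributes 3/4 (dominant) or 1/4 (recessive).
Target: green (pod color), constricted (pod shape), axial (flower position)
Probability = product of independent per-trait probabilities
= 3/4 × 1/4 × 3/4 = 9/64
Expected count = 9/64 × 896 = 126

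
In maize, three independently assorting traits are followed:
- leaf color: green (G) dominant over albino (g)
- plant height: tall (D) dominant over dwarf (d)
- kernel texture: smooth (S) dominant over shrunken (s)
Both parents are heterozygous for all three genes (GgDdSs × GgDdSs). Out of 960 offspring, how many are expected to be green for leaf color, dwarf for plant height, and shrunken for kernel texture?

Trihybrid cross: GgDdSs × GgDdSs
Each trait segregates independently with a 3:1 phenotypic ratio, so each gene contributes 3/4 (dominant) or 1/4 (recessive).
Target: green (leaf color), dwarf (plant height), shrunken (kernel texture)
Probability = product of independent per-trait probabilities
= 3/4 × 1/4 × 1/4 = 3/64
Expected count = 3/64 × 960 = 45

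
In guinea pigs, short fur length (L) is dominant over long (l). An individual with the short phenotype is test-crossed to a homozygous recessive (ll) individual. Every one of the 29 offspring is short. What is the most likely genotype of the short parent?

Test cross: ? × ll
All offspring are short.
If the unknown parent were heterozygous (Ll), about half of 29 offspring would be long; none are. The unknown parent is most likely homozygous dominant (LL).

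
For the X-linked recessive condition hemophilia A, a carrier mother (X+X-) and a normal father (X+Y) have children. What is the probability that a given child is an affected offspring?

Cross: X+X- × X+Y
Offspring: 1 X+X+, 1 X+Y, 1 X+X-, 1 X-Y
Probability of an affected offspring: 1/4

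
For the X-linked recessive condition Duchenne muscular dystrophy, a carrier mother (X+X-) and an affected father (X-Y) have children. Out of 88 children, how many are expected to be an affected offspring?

Cross: X+X- × X-Y
Offspring: 1 X+X-, 1 X+Y, 1 X-X-, 1 X-Y
Probability of an affected offspring: 2/4 = 1/2
Expected count = 1/2 × 88 = 44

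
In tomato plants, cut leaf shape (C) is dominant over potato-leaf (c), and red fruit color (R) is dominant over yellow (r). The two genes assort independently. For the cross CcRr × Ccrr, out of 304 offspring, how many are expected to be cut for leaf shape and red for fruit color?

Dihybrid cross CcRr × Ccrr — consider each gene separately:
leaf shape: Cc × Cc → 1 CC, 2 Cc, 1 cc → 3 C_ : 1 cc (out of 4)
fruit color: Rr × rr → 2 Rr, 2 rr → 2 R_ : 2 rr (out of 4)
Looking for: cut (C_) and red (R_)
P(cut) = 3/4, P(red) = 2/4
P(both) = 3/4 × 2/4 = 6/16 = 3/8
Expected count = 3/8 × 304 = 114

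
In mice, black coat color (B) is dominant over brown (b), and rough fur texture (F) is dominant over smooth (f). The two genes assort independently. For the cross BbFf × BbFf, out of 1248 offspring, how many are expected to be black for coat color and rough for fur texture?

Dihybrid cross BbFf × BbFf — consider each gene separately:
coat color: Bb × Bb → 1 BB, 2 Bb, 1 bb → 3 B_ : 1 bb (out of 4)
fur texture: Ff × Ff → 1 FF, 2 Ff, 1 ff → 3 F_ : 1 ff (out of 4)
Looking for: black (B_) and rough (F_)
P(black) = 3/4, P(rough) = 3/4
P(both) = 3/4 × 3/4 = 9/16
Expected count = 9/16 × 1248 = 702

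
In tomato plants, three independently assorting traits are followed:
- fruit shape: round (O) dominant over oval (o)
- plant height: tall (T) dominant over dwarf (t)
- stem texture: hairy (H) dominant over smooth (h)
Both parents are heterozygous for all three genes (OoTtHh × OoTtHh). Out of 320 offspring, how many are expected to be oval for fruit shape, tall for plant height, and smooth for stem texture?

Trihybrid cross: OoTtHh × OoTtHh
Each trait segregates independently with a 3:1 phenotypic ratio, so each gene contributes 3/4 (dominant) or 1/4 (recessive).
Target: oval (fruit shape), tall (plant height), smooth (stem texture)
Probability = product of independent per-trait probabilities
= 1/4 × 3/4 × 1/4 = 3/64
Expected count = 3/64 × 320 = 15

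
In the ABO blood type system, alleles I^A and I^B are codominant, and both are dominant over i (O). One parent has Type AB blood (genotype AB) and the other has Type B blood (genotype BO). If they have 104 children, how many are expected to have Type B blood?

Cross: AB × BO
Possible offspring genotypes: 1 AB, 1 AO, 1 BB, 1 BO
Blood type counts: 1 Type AB, 1 Type A, 2 Type B
Probability of Type B: 2/4 = 1/2
Expected count = 1/2 × 104 = 52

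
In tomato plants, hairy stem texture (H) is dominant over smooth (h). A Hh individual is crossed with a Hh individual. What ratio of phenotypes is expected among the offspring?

Punnett square for Hh × Hh:
Offspring genotypes: 1 HH, 2 Hh, 1 hh
hairy: 3, smooth: 1
Ratio: 3:1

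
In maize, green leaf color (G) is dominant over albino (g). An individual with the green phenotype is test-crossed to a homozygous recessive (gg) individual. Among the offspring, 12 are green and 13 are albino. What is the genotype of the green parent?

Test cross: ? × gg
Offspring: 12 green, 13 albino — approximately 1:1.
A 1:1 ratio in a test cross indicates the unknown parent is heterozygous (Gg).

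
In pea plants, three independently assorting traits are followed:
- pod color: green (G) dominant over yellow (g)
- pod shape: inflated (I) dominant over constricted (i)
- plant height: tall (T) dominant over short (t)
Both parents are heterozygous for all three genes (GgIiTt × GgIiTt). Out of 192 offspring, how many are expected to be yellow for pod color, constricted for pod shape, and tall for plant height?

Trihybrid cross: GgIiTt × GgIiTt
Each trait segregates independently with a 3:1 phenotypic ratio, so each gene contributes 3/4 (dominant) or 1/4 (recessive).
Target: yellow (pod color), constricted (pod shape), tall (plant height)
Probability = product of independent per-trait probabilities
= 1/4 × 1/4 × 3/4 = 3/64
Expected count = 3/64 × 192 = 9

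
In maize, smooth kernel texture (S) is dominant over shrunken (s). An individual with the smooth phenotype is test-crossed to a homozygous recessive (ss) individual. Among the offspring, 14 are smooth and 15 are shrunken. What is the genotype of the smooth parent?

Test cross: ? × ss
Offspring: 14 smooth, 15 shrunken — approximately 1:1.
A 1:1 ratio in a test cross indicates the unknown parent is heterozygous (Ss).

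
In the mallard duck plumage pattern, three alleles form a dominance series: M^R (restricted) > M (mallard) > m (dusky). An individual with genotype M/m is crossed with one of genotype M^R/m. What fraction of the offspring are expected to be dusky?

Cross: M/m × M^R/m
Allele dominance: M^R > M > m
Offspring genotypes: 1 M^R/M, 1 M/m, 1 M^R/m, 1 m/m
Phenotype counts: 2 restricted, 1 mallard, 1 dusky
dusky: 1 out of 4
Probability: 1/4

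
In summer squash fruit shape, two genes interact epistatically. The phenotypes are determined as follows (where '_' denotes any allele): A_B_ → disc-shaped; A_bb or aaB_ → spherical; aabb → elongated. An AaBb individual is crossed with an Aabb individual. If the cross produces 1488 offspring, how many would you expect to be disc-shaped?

Cross: AaBb × Aabb — consider each gene separately:
A gene: Aa × Aa → 1 AA, 2 Aa, 1 aa → 3 A_ : 1 aa (out of 4)
B gene: Bb × bb → 2 Bb, 2 bb → 2 B_ : 2 bb (out of 4)
Genotype classes (out of 4 × 4 = 16): A_B_ = 3×2 = 6; A_bb = 3×2 = 6; aaB_ = 1×2 = 2; aabb = 1×2 = 2
Apply the phenotype rules: A_B_ (6) → disc-shaped; A_bb (6) + aaB_ (2) → spherical; aabb (2) → elongated
Phenotype counts (out of 16): 6 disc-shaped, 8 spherical, 2 elongated
disc-shaped: 6 out of 16 → fraction 3/8
Expected count = 3/8 × 1488 = 558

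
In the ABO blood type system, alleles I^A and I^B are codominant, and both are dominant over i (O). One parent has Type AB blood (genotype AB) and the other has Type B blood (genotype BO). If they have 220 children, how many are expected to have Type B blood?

Cross: AB × BO
Possible offspring genotypes: 1 AB, 1 AO, 1 BB, 1 BO
Blood type counts: 1 Type AB, 1 Type A, 2 Type B
Probability of Type B: 2/4 = 1/2
Expected count = 1/2 × 220 = 110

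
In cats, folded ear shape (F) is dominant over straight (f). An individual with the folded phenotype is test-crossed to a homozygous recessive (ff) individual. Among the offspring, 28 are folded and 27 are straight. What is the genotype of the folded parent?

Test cross: ? × ff
Offspring: 28 folded, 27 straight — approximately 1:1.
A 1:1 ratio in a test cross indicates the unknown parent is heterozygous (Ff).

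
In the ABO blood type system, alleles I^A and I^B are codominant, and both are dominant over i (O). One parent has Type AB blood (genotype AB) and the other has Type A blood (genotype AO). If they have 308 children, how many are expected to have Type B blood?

Cross: AB × AO
Possible offspring genotypes: 1 AA, 1 AO, 1 AB, 1 BO
Blood type counts: 2 Type A, 1 Type AB, 1 Type B
Probability of Type B: 1/4
Expected count = 1/4 × 308 = 77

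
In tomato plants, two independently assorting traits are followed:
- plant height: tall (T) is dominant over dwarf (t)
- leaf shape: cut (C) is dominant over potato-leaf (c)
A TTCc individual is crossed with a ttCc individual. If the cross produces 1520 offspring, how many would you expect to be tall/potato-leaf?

Dihybrid cross TTCc × ttCc — consider each gene separately:
plant height: TT × tt → 4 Tt → 4 T_ (out of 4)
leaf shape: Cc × Cc → 1 CC, 2 Cc, 1 cc → 3 C_ : 1 cc (out of 4)
Combine (counts out of 4 × 4 = 16): tall/cut (T_C_) = 4×3 = 12; tall/potato-leaf (T_cc) = 4×1 = 4
Phenotype counts (out of 16): 12 tall/cut, 4 tall/potato-leaf
tall/potato-leaf: 4 out of 16 → fraction 1/4
Expected count = 1/4 × 1520 = 380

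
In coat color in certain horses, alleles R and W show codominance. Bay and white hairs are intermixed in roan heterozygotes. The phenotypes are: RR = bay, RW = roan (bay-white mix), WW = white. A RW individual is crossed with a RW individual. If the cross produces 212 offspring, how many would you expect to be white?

Punnett square for RW × RW:
Offspring genotypes: 1 RR, 2 RW, 1 WW
Phenotype counts: 1 bay, 2 roan (bay-white mix), 1 white
white: 1 out of 4 → fraction 1/4
Expected count = 1/4 × 212 = 53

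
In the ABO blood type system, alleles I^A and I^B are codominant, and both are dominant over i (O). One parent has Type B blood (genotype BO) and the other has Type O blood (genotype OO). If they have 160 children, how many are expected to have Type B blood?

Cross: BO × OO
Possible offspring genotypes: 2 BO, 2 OO
Blood type counts: 2 Type B, 2 Type O
Probability of Type B: 2/4 = 1/2
Expected count = 1/2 × 160 = 80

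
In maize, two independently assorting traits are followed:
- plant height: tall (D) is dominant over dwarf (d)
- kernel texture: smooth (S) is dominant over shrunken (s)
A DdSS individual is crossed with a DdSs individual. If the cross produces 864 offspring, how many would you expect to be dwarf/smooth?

Dihybrid cross DdSS × DdSs — consider each gene separately:
plant height: Dd × Dd → 1 DD, 2 Dd, 1 dd → 3 D_ : 1 dd (out of 4)
kernel texture: SS × Ss → 2 SS, 2 Ss → 4 S_ (out of 4)
Combine (counts out of 4 × 4 = 16): tall/smooth (D_S_) = 3×4 = 12; dwarf/smooth (ddS_) = 1×4 = 4
Phenotype counts (out of 16): 12 tall/smooth, 4 dwarf/smooth
dwarf/smooth: 4 out of 16 → fraction 1/4
Expected count = 1/4 × 864 = 216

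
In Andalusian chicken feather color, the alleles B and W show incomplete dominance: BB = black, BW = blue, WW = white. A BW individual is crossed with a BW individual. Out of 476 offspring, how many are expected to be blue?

Punnett square for BW × BW:
Offspring genotypes: 1 BB, 2 BW, 1 WW
Phenotype counts: 1 black, 2 blue, 1 white
blue: 2 out of 4 → fraction 1/2
Expected count = 1/2 × 476 = 238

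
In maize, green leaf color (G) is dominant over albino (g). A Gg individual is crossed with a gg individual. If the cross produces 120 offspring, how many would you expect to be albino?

Punnett square for Gg × gg:
Offspring genotypes: 2 Gg, 2 gg
green: 2, albino: 2
albino: 2 out of 4 → fraction 1/2
Expected count = 1/2 × 120 = 60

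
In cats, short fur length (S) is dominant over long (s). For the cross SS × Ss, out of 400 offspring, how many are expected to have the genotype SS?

Punnett square for SS × Ss:
Offspring genotypes: 2 SS, 2 Ss
Total offspring: 4
Count with target: 2
Probability: 2/4 = 1/2
Expected count = 1/2 × 400 = 200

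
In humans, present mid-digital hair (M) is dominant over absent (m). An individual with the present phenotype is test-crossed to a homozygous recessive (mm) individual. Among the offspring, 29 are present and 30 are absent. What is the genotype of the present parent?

Test cross: ? × mm
Offspring: 29 present, 30 absent — approximately 1:1.
A 1:1 ratio in a test cross indicates the unknown parent is heterozygous (Mm).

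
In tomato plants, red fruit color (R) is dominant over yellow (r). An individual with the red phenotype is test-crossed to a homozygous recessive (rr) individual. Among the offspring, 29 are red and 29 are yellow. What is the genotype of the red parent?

Test cross: ? × rr
Offspring: 29 red, 29 yellow — approximately 1:1.
A 1:1 ratio in a test cross indicates the unknown parent is heterozygous (Rr).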